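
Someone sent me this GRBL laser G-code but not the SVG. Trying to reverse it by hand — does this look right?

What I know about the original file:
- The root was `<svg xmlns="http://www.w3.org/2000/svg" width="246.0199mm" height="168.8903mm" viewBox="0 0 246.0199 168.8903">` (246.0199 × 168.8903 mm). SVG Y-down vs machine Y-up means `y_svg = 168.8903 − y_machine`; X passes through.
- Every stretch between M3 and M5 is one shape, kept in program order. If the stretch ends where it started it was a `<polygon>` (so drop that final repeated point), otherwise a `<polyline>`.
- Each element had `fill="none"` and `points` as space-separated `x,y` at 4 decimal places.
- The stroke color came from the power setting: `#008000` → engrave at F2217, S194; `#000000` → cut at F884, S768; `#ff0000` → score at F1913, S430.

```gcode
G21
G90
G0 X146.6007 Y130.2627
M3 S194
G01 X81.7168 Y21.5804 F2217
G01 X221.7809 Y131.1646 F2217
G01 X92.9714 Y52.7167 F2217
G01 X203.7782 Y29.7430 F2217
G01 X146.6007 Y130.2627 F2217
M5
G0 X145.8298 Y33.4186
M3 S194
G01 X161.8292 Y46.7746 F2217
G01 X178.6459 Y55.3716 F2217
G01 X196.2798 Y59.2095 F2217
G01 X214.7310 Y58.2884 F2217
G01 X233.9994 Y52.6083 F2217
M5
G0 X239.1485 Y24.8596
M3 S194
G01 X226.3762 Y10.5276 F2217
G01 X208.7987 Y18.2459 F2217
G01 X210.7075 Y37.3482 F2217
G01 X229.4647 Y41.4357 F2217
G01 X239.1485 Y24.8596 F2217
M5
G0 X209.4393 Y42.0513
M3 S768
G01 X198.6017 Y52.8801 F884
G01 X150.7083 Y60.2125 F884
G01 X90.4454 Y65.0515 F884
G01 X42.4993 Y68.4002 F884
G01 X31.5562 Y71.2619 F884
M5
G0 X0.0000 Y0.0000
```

<svg xmlns="http://www.w3.org/2000/svg" width="246.0199mm" height="168.8903mm" viewBox="0 0 246.0199 168.8903">
  <polygon points="146.6007,38.6276 81.7168,147.3099 221.7809,37.7257 92.9714,116.1736 203.7782,139.1473" fill="none" stroke="#008000"/>
  <polyline points="145.8298,135.4717 161.8292,122.1157 178.6459,113.5187 196.2798,109.6808 214.7310,110.6019 233.9994,116.2820" fill="none" stroke="#008000"/>
  <polygon points="239.1485,144.0307 226.3762,158.3627 208.7987,150.6444 210.7075,131.5421 229.4647,127.4546" fill="none" stroke="#008000"/>
  <polyline points="209.4393,126.8390 198.6017,116.0102 150.7083,108.6778 90.4454,103.8388 42.4993,100.4901 31.5562,97.6284" fill="none" stroke="#000000"/>
</svg>

y_svg = 168.8903 − y_m.

[1] S194→`#008000` (engrave); closed run; points: 146.6007,38.6276 81.7168,147.3099 221.7809,37.7257 92.9714,116.1736 203.7782,139.1473

[2] S194→`#008000` (engrave); open run; points: 145.8298,135.4717 161.8292,122.1157 178.6459,113.5187 196.2798,109.6808 214.7310,110.6019 233.9994,116.2820

[3] S194→`#008000` (engrave); closed run; points: 239.1485,144.0307 226.3762,158.3627 208.7987,150.6444 210.7075,131.5421 229.4647,127.4546

[4] S768→`#000000` (cut); open run; points: 209.4393,126.8390 198.6017,116.0102 150.7083,108.6778 90.4454,103.8388 42.4993,100.4901 31.5562,97.6284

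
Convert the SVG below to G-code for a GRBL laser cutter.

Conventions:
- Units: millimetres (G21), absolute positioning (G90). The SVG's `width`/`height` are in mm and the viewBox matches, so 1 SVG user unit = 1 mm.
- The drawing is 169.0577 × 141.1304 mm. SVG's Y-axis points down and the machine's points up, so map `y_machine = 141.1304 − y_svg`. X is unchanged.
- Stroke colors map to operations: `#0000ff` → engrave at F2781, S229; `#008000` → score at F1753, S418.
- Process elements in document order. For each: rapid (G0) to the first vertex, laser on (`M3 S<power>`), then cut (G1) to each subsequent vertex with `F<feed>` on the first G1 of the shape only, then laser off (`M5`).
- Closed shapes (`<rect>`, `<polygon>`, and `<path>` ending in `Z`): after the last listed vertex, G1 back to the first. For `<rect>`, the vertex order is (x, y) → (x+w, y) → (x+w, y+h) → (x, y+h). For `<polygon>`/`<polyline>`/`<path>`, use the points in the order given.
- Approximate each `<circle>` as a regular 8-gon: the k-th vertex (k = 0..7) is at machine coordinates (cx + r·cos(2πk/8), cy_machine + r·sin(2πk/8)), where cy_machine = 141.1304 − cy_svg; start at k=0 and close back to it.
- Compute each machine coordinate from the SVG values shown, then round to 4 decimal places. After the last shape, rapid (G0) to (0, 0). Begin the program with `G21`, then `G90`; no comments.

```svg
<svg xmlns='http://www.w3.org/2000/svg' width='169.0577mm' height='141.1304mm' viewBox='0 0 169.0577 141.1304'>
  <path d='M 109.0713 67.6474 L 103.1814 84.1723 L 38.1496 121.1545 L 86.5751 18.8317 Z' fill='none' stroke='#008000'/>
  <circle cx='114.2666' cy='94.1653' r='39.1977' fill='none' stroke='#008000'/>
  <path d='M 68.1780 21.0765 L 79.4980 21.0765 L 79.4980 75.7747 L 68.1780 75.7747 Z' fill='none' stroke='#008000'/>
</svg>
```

Since the viewBox matches the mm dimensions, user units are millimetres directly. The only transform is the Y-flip y_m = 141.1304 − y_svg.

Shape 1 is a closed polygon drawn with `<path>`. Its stroke #008000 means score at S418, F1753. After flipping Y the toolpath is (109.0713,73.4830) → (103.1814,56.9581) → (38.1496,19.9759) → (86.5751,122.2987) → (109.0713,73.4830), returning to the start.

Shape 2 is a circle drawn with `<circle>`. Its stroke #008000 means score at S418, F1753. After flipping Y the toolpath is (153.4643,46.9651) → (141.9836,74.6821) → (114.2666,86.1628) → (86.5496,74.6821) → (75.0689,46.9651) → (86.5496,19.2481) → (114.2666,7.7674) → (141.9836,19.2481) → (153.4643,46.9651), returning to the start.

Shape 3 is a rectangle drawn with `<path>`. Its stroke #008000 means score at S418, F1753. After flipping Y the toolpath is (68.1780,120.0539) → (79.4980,120.0539) → (79.4980,65.3557) → (68.1780,65.3557) → (68.1780,120.0539), returning to the start.

G21
G90
G0 X109.0713 Y73.4830
M3 S418
G1 X103.1814 Y56.9581 F1753
G1 X38.1496 Y19.9759
G1 X86.5751 Y122.2987
G1 X109.0713 Y73.4830
M5
G0 X153.4643 Y46.9651
M3 S418
G1 X141.9836 Y74.6821 F1753
G1 X114.2666 Y86.1628
G1 X86.5496 Y74.6821
G1 X75.0689 Y46.9651
G1 X86.5496 Y19.2481
G1 X114.2666 Y7.7674
G1 X141.9836 Y19.2481
G1 X153.4643 Y46.9651
M5
G0 X68.1780 Y120.0539
M3 S418
G1 X79.4980 Y120.0539 F1753
G1 X79.4980 Y65.3557
G1 X68.1780 Y65.3557
G1 X68.1780 Y120.0539
M5
G0 X0.0000 Y0.0000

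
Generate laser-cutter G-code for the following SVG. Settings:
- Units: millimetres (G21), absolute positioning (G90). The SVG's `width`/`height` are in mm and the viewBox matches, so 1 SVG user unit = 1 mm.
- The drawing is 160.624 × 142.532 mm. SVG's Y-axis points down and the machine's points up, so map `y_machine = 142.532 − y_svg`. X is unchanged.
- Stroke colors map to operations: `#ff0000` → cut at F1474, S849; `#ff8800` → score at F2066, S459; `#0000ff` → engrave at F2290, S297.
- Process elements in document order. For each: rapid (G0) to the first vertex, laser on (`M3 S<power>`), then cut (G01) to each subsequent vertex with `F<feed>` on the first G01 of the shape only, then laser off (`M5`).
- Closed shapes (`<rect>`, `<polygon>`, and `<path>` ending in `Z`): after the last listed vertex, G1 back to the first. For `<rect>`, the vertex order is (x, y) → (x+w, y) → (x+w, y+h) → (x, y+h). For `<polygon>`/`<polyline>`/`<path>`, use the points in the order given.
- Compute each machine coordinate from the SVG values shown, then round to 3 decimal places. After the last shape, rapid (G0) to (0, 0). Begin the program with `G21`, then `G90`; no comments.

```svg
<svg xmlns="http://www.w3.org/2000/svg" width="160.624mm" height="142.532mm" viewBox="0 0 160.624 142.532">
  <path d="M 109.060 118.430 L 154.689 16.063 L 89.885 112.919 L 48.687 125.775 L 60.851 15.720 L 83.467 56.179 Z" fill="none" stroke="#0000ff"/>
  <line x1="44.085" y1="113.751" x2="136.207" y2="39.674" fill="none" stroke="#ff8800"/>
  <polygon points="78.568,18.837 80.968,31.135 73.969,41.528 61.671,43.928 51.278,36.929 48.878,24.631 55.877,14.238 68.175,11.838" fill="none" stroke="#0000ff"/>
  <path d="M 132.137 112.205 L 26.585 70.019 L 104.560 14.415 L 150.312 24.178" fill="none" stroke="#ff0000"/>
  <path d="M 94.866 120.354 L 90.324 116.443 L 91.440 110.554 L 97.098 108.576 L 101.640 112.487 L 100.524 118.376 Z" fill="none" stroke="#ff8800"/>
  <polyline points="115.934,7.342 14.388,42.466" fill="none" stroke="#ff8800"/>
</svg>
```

G21
G90
G0 X109.060 Y24.102
M3 S297
G01 X154.689 Y126.469 F2290
G01 X89.885 Y29.613
G01 X48.687 Y16.757
G01 X60.851 Y126.812
G01 X83.467 Y86.353
G01 X109.060 Y24.102
M5
G0 X44.085 Y28.781
M3 S459
G01 X136.207 Y102.858 F2066
M5
G0 X78.568 Y123.695
M3 S297
G01 X80.968 Y111.397 F2290
G01 X73.969 Y101.004
G01 X61.671 Y98.604
G01 X51.278 Y105.603
G01 X48.878 Y117.901
G01 X55.877 Y128.294
G01 X68.175 Y130.694
G01 X78.568 Y123.695
M5
G0 X132.137 Y30.327
M3 S849
G01 X26.585 Y72.513 F1474
G01 X104.560 Y128.117
G01 X150.312 Y118.354
M5
G0 X94.866 Y22.178
M3 S459
G01 X90.324 Y26.089 F2066
G01 X91.440 Y31.978
G01 X97.098 Y33.956
G01 X101.640 Y30.045
G01 X100.524 Y24.156
G01 X94.866 Y22.178
M5
G0 X115.934 Y135.190
M3 S459
G01 X14.388 Y100.066 F2066
M5
G0 X0.000 Y0.000

Since the viewBox matches the mm dimensions, user units are millimetres directly. The only transform is the Y-flip y_m = 142.532 − y_svg.

Shape 1 is a closed polygon drawn with `<path>`. Its stroke #0000ff means engrave at S297, F2290. After flipping Y the toolpath is (109.060,24.102) → (154.689,126.469) → (89.885,29.613) → (48.687,16.757) → (60.851,126.812) → (83.467,86.353) → (109.060,24.102), returning to the start.

Shape 2 is a line segment drawn with `<line>`. Its stroke #ff8800 means score at S459, F2066. After flipping Y the toolpath is (44.085,28.781) → (136.207,102.858).

Shape 3 is a regular polygon drawn with `<polygon>`. Its stroke #0000ff means engrave at S297, F2290. After flipping Y the toolpath is (78.568,123.695) → (80.968,111.397) → (73.969,101.004) → (61.671,98.604) → (51.278,105.603) → (48.878,117.901) → (55.877,128.294) → (68.175,130.694) → (78.568,123.695), returning to the start.

Shape 4 is a open polyline drawn with `<path>`. Its stroke #ff0000 means cut at S849, F1474. After flipping Y the toolpath is (132.137,30.327) → (26.585,72.513) → (104.560,128.117) → (150.312,118.354).

Shape 5 is a regular polygon drawn with `<path>`. Its stroke #ff8800 means score at S459, F2066. After flipping Y the toolpath is (94.866,22.178) → (90.324,26.089) → (91.440,31.978) → (97.098,33.956) → (101.640,30.045) → (100.524,24.156) → (94.866,22.178), returning to the start.

Shape 6 is a line segment drawn with `<polyline>`. Its stroke #ff8800 means score at S459, F2066. After flipping Y the toolpath is (115.934,135.190) → (14.388,100.066).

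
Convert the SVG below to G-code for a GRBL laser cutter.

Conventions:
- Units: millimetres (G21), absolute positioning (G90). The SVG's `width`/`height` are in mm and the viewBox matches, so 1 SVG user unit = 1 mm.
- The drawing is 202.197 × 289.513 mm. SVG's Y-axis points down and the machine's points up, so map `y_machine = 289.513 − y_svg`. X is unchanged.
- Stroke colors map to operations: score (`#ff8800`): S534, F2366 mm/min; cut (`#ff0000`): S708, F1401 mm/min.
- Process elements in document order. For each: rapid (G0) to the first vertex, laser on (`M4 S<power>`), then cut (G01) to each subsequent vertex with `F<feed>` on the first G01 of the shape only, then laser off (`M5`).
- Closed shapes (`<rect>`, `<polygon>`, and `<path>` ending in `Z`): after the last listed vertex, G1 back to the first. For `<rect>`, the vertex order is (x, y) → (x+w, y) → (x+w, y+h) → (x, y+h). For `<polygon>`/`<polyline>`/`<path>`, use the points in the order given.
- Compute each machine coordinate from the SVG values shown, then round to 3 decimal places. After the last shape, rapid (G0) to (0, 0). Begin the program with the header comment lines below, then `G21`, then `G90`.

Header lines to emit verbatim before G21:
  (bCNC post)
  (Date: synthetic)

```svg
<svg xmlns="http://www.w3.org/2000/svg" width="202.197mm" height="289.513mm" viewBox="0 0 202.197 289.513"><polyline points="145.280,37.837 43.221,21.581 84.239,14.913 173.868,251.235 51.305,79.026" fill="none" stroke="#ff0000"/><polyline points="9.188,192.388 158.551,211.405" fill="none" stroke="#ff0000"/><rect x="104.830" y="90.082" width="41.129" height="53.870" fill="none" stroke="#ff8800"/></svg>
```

(bCNC post)
(Date: synthetic)
G21
G90
G0 X145.280 Y251.676
M4 S708
G01 X43.221 Y267.932 F1401
G01 X84.239 Y274.600
G01 X173.868 Y38.278
G01 X51.305 Y210.487
M5
G0 X9.188 Y97.125
M4 S708
G01 X158.551 Y78.108 F1401
M5
G0 X104.830 Y199.431
M4 S534
G01 X145.959 Y199.431 F2366
G01 X145.959 Y145.561
G01 X104.830 Y145.561
G01 X104.830 Y199.431
M5
G0 X0.000 Y0.000

viewBox `0 0 202.197 289.513` with mm width/height → 1 unit = 1 mm. Flip: y_m = 289.513 − y_svg.

**Shape 1** — `<polyline>` open polyline, stroke `#ff0000` → cut (S708, F1401). Machine vertices: (145.280,251.676) → (43.221,267.932) → (84.239,274.600) → (173.868,38.278) → (51.305,210.487). Open path.

**Shape 2** — `<polyline>` line segment, stroke `#ff0000` → cut (S708, F1401). Machine vertices: (9.188,97.125) → (158.551,78.108). Open path.

**Shape 3** — `<rect>` rectangle, stroke `#ff8800` → score (S534, F2366). Machine vertices: (104.830,199.431) → (145.959,199.431) → (145.959,145.561) → (104.830,145.561) → (104.830,199.431). Closed: final G1 returns to the first vertex.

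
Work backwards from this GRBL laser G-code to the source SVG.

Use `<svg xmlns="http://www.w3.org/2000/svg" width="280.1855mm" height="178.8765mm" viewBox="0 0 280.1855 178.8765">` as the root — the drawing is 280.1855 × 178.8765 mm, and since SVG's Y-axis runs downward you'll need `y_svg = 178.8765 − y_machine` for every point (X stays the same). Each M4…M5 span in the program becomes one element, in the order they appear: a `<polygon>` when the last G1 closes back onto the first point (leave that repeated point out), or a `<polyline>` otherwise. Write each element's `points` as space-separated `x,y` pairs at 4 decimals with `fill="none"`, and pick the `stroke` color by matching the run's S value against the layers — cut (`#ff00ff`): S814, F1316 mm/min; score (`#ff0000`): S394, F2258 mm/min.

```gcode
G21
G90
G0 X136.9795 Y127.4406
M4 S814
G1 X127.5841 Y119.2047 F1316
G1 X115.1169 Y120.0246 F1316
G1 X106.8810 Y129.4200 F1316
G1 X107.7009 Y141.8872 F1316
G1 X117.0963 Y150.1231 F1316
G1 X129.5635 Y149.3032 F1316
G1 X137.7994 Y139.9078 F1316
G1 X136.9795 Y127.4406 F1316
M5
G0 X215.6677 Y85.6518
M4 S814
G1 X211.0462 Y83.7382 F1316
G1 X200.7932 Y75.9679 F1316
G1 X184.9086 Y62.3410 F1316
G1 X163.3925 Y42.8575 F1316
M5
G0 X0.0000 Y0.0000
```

<svg xmlns="http://www.w3.org/2000/svg" width="280.1855mm" height="178.8765mm" viewBox="0 0 280.1855 178.8765">
  <polygon points="136.9795,51.4359 127.5841,59.6718 115.1169,58.8519 106.8810,49.4565 107.7009,36.9893 117.0963,28.7534 129.5635,29.5733 137.7994,38.9687" fill="none" stroke="#ff00ff"/>
  <polyline points="215.6677,93.2247 211.0462,95.1383 200.7932,102.9086 184.9086,116.5355 163.3925,136.0190" fill="none" stroke="#ff00ff"/>
</svg>

Each laser-on run becomes one SVG element. Flip Y back into SVG space with y_svg = 178.8765 − y_machine. Every run uses S814, so all elements get stroke `#ff00ff` (cut).

Run 1: The run returns to its start, so emit a `<polygon>` with points (Y-flipped): 136.9795,51.4359 127.5841,59.6718 115.1169,58.8519 106.8810,49.4565 107.7009,36.9893 117.0963,28.7534 129.5635,29.5733 137.7994,38.9687.

Run 2: The run is open, so emit a `<polyline>` with points (Y-flipped): 215.6677,93.2247 211.0462,95.1383 200.7932,102.9086 184.9086,116.5355 163.3925,136.0190.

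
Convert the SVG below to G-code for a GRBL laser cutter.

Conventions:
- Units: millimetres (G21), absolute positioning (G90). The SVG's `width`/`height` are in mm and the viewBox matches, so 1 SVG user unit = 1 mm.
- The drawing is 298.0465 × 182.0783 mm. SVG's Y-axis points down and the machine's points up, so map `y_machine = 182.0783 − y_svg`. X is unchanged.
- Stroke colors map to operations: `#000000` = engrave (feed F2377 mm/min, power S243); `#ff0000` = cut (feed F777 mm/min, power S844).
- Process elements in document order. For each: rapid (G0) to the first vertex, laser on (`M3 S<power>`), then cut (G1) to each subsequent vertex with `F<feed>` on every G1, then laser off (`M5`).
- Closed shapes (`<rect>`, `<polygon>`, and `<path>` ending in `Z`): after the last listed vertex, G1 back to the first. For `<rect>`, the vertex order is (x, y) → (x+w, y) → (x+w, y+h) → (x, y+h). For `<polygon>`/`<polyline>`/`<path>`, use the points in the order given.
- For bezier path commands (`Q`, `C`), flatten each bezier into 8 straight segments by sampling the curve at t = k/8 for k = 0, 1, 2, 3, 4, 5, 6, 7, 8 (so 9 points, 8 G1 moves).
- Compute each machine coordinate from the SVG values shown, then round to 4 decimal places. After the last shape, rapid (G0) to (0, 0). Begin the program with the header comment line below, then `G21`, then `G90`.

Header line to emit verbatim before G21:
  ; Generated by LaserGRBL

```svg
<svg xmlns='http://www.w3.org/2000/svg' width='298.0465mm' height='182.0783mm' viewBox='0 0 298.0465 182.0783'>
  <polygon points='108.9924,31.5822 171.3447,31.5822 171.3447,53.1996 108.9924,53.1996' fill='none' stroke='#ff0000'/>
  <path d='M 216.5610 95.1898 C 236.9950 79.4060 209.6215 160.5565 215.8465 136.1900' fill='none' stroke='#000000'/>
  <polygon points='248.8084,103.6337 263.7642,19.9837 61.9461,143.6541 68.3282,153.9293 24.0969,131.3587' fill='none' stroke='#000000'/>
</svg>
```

Since the viewBox matches the mm dimensions, user units are millimetres directly. The only transform is the Y-flip y_m = 182.0783 − y_svg.

Shape 1 is a rectangle drawn with `<polygon>`. Its stroke #ff0000 means cut at S844, F777. After flipping Y the toolpath is (108.9924,150.4961) → (171.3447,150.4961) → (171.3447,128.8787) → (108.9924,128.8787) → (108.9924,150.4961), returning to the start.

Shape 2 is a cubic bezier drawn with `<path>`. Its stroke #000000 means engrave at S243, F2377. After flipping Y the toolpath is (216.5610,86.8885) → (222.1418,88.6590) → (224.1946,83.7145) → (223.6734,74.4273) → (221.5321,63.1699) → (218.7248,52.3148) → (216.2055,44.2346) → (214.9281,41.3016) → (215.8465,45.8883).

Shape 3 is a closed polygon drawn with `<polygon>`. Its stroke #000000 means engrave at S243, F2377. After flipping Y the toolpath is (248.8084,78.4446) → (263.7642,162.0946) → (61.9461,38.4242) → (68.3282,28.1490) → (24.0969,50.7196) → (248.8084,78.4446), returning to the start.

; Generated by LaserGRBL
G21
G90
G0 X108.9924 Y150.4961
M3 S844
G1 X171.3447 Y150.4961 F777
G1 X171.3447 Y128.8787 F777
G1 X108.9924 Y128.8787 F777
G1 X108.9924 Y150.4961 F777
M5
G0 X216.5610 Y86.8885
M3 S243
G1 X222.1418 Y88.6590 F2377
G1 X224.1946 Y83.7145 F2377
G1 X223.6734 Y74.4273 F2377
G1 X221.5321 Y63.1699 F2377
G1 X218.7248 Y52.3148 F2377
G1 X216.2055 Y44.2346 F2377
G1 X214.9281 Y41.3016 F2377
G1 X215.8465 Y45.8883 F2377
M5
G0 X248.8084 Y78.4446
M3 S243
G1 X263.7642 Y162.0946 F2377
G1 X61.9461 Y38.4242 F2377
G1 X68.3282 Y28.1490 F2377
G1 X24.0969 Y50.7196 F2377
G1 X248.8084 Y78.4446 F2377
M5
G0 X0.0000 Y0.0000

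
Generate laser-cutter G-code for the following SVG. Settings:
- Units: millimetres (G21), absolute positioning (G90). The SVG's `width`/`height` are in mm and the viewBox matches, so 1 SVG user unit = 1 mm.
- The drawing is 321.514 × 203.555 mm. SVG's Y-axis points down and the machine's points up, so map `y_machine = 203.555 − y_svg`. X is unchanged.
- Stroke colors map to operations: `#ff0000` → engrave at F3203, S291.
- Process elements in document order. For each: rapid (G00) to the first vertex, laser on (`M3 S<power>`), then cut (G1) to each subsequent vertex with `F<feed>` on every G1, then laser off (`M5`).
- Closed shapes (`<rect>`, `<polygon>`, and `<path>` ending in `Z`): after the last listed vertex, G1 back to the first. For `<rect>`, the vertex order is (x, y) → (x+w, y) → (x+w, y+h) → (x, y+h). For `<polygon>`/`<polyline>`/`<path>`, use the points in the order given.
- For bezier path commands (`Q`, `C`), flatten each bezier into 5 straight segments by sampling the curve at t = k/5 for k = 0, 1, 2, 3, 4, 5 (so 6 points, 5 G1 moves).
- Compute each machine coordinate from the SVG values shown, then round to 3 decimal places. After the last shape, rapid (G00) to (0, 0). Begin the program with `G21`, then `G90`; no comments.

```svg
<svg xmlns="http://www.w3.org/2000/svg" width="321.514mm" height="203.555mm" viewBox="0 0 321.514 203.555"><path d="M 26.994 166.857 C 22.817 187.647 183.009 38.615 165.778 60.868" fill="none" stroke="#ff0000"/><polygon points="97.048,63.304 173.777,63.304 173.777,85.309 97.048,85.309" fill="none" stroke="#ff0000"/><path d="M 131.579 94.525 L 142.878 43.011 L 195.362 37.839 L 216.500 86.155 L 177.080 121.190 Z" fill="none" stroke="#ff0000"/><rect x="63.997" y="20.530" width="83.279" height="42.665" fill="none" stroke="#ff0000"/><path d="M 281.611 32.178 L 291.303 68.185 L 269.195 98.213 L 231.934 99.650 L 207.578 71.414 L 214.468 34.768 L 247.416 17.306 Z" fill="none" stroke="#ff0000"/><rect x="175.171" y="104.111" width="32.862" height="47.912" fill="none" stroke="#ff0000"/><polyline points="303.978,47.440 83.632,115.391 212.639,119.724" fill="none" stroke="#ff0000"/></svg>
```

1 u = 1 mm; y_m = 203.555 − y.

[1] `<path>` cubic bezier, #ff0000→engrave S291 F3203: (26.994,36.698) → (41.478,41.874) → (79.004,71.434) → (123.167,109.005) → (157.560,138.213) → (165.778,142.687)

[2] `<polygon>` rectangle, #ff0000→engrave S291 F3203: (97.048,140.251) → (173.777,140.251) → (173.777,118.246) → (97.048,118.246) → (97.048,140.251) (closed)

[3] `<path>` regular polygon, #ff0000→engrave S291 F3203: (131.579,109.030) → (142.878,160.544) → (195.362,165.716) → (216.500,117.400) → (177.080,82.365) → (131.579,109.030) (closed)

[4] `<rect>` rectangle, #ff0000→engrave S291 F3203: (63.997,183.025) → (147.276,183.025) → (147.276,140.360) → (63.997,140.360) → (63.997,183.025) (closed)

[5] `<path>` regular polygon, #ff0000→engrave S291 F3203: (281.611,171.377) → (291.303,135.370) → (269.195,105.342) → (231.934,103.905) → (207.578,132.141) → (214.468,168.787) → (247.416,186.249) → (281.611,171.377) (closed)

[6] `<rect>` rectangle, #ff0000→engrave S291 F3203: (175.171,99.444) → (208.033,99.444) → (208.033,51.532) → (175.171,51.532) → (175.171,99.444) (closed)

[7] `<polyline>` open polyline, #ff0000→engrave S291 F3203: (303.978,156.115) → (83.632,88.164) → (212.639,83.831)

G21
G90
G00 X26.994 Y36.698
M3 S291
G1 X41.478 Y41.874 F3203
G1 X79.004 Y71.434 F3203
G1 X123.167 Y109.005 F3203
G1 X157.560 Y138.213 F3203
G1 X165.778 Y142.687 F3203
M5
G00 X97.048 Y140.251
M3 S291
G1 X173.777 Y140.251 F3203
G1 X173.777 Y118.246 F3203
G1 X97.048 Y118.246 F3203
G1 X97.048 Y140.251 F3203
M5
G00 X131.579 Y109.030
M3 S291
G1 X142.878 Y160.544 F3203
G1 X195.362 Y165.716 F3203
G1 X216.500 Y117.400 F3203
G1 X177.080 Y82.365 F3203
G1 X131.579 Y109.030 F3203
M5
G00 X63.997 Y183.025
M3 S291
G1 X147.276 Y183.025 F3203
G1 X147.276 Y140.360 F3203
G1 X63.997 Y140.360 F3203
G1 X63.997 Y183.025 F3203
M5
G00 X281.611 Y171.377
M3 S291
G1 X291.303 Y135.370 F3203
G1 X269.195 Y105.342 F3203
G1 X231.934 Y103.905 F3203
G1 X207.578 Y132.141 F3203
G1 X214.468 Y168.787 F3203
G1 X247.416 Y186.249 F3203
G1 X281.611 Y171.377 F3203
M5
G00 X175.171 Y99.444
M3 S291
G1 X208.033 Y99.444 F3203
G1 X208.033 Y51.532 F3203
G1 X175.171 Y51.532 F3203
G1 X175.171 Y99.444 F3203
M5
G00 X303.978 Y156.115
M3 S291
G1 X83.632 Y88.164 F3203
G1 X212.639 Y83.831 F3203
M5
G00 X0.000 Y0.000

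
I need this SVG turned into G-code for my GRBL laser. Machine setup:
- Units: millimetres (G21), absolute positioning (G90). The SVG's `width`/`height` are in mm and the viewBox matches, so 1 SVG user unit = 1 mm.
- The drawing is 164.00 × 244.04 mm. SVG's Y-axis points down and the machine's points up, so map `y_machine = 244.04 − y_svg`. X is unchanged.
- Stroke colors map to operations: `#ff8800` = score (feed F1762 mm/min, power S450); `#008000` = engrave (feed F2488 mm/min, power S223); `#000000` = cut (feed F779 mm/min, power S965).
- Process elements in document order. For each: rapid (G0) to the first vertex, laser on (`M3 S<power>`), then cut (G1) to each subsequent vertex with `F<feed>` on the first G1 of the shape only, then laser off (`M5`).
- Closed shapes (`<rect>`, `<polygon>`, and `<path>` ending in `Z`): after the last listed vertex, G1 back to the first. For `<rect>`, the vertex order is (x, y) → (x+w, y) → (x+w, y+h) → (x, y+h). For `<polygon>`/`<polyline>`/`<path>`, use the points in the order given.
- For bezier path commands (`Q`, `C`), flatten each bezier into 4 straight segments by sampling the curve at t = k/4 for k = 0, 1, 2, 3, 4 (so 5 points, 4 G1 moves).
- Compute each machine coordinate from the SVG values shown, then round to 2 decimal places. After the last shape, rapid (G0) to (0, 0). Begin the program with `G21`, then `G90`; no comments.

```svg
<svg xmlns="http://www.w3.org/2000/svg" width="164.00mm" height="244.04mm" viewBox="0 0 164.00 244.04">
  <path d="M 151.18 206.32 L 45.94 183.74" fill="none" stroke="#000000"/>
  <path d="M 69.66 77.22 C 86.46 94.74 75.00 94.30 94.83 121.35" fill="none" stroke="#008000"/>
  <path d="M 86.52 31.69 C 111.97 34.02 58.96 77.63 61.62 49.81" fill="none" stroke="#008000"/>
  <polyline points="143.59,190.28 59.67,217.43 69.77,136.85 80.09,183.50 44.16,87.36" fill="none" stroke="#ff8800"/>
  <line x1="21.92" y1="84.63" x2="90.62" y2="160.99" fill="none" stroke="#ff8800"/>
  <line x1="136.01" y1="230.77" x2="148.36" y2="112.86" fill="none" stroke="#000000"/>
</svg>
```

G21
G90
G0 X151.18 Y37.72
M3 S965
G1 X45.94 Y60.30 F779
M5
G0 X69.66 Y166.82
M3 S223
G1 X77.89 Y156.34 F2488
G1 X81.11 Y148.33
G1 X84.89 Y138.53
G1 X94.83 Y122.69
M5
G0 X86.52 Y212.35
M3 S223
G1 X92.99 Y204.62 F2488
G1 X82.62 Y191.98
G1 X67.97 Y185.00
G1 X61.62 Y194.23
M5
G0 X143.59 Y53.76
M3 S450
G1 X59.67 Y26.61 F1762
G1 X69.77 Y107.19
G1 X80.09 Y60.54
G1 X44.16 Y156.68
M5
G0 X21.92 Y159.41
M3 S450
G1 X90.62 Y83.05 F1762
M5
G0 X136.01 Y13.27
M3 S965
G1 X148.36 Y131.18 F779
M5
G0 X0.00 Y0.00

1 u = 1 mm; y_m = 244.04 − y.

[1] `<path>` line segment, #000000→cut S965 F779: (151.18,37.72) → (45.94,60.30)

[2] `<path>` cubic bezier, #008000→engrave S223 F2488: (69.66,166.82) → (77.89,156.34) → (81.11,148.33) → (84.89,138.53) → (94.83,122.69)

[3] `<path>` cubic bezier, #008000→engrave S223 F2488: (86.52,212.35) → (92.99,204.62) → (82.62,191.98) → (67.97,185.00) → (61.62,194.23)

[4] `<polyline>` open polyline, #ff8800→score S450 F1762: (143.59,53.76) → (59.67,26.61) → (69.77,107.19) → (80.09,60.54) → (44.16,156.68)

[5] `<line>` line segment, #ff8800→score S450 F1762: (21.92,159.41) → (90.62,83.05)

[6] `<line>` line segment, #000000→cut S965 F779: (136.01,13.27) → (148.36,131.18)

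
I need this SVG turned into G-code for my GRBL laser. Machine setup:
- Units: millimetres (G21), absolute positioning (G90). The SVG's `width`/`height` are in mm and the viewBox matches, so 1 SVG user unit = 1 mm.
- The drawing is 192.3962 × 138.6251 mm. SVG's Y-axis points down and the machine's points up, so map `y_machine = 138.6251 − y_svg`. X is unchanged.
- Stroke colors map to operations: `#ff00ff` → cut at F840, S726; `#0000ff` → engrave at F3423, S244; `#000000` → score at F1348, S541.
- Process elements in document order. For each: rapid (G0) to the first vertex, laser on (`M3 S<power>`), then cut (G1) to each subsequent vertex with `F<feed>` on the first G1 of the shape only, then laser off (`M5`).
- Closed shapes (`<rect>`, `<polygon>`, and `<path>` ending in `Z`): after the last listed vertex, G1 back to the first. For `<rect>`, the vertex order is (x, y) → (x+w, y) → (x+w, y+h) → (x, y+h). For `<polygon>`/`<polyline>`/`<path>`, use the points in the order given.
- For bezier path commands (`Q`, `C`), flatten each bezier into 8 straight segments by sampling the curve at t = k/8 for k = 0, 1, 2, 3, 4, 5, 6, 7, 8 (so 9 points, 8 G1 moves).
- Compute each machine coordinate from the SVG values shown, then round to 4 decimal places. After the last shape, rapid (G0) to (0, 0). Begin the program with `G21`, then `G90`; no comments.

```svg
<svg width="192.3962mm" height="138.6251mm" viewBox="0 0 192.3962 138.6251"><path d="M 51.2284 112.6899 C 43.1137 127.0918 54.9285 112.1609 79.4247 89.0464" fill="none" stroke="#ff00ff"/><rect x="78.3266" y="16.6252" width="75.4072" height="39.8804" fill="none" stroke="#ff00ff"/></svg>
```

Since the viewBox matches the mm dimensions, user units are millimetres directly. The only transform is the Y-flip y_m = 138.6251 − y_svg.

Shape 1 is a cubic bezier drawn with `<path>`. Its stroke #ff00ff means cut at S726, F840. After flipping Y the toolpath is (51.2284,25.9352) → (49.1054,21.8682) → (48.7659,20.3032) → (50.1249,20.9925) → (53.0975,23.6883) → (57.5987,28.1426) → (63.5436,34.1077) → (70.8472,41.3357) → (79.4247,49.5787).

Shape 2 is a rectangle drawn with `<rect>`. Its stroke #ff00ff means cut at S726, F840. After flipping Y the toolpath is (78.3266,121.9999) → (153.7338,121.9999) → (153.7338,82.1195) → (78.3266,82.1195) → (78.3266,121.9999), returning to the start.

G21
G90
G0 X51.2284 Y25.9352
M3 S726
G1 X49.1054 Y21.8682 F840
G1 X48.7659 Y20.3032
G1 X50.1249 Y20.9925
G1 X53.0975 Y23.6883
G1 X57.5987 Y28.1426
G1 X63.5436 Y34.1077
G1 X70.8472 Y41.3357
G1 X79.4247 Y49.5787
M5
G0 X78.3266 Y121.9999
M3 S726
G1 X153.7338 Y121.9999 F840
G1 X153.7338 Y82.1195
G1 X78.3266 Y82.1195
G1 X78.3266 Y121.9999
M5
G0 X0.0000 Y0.0000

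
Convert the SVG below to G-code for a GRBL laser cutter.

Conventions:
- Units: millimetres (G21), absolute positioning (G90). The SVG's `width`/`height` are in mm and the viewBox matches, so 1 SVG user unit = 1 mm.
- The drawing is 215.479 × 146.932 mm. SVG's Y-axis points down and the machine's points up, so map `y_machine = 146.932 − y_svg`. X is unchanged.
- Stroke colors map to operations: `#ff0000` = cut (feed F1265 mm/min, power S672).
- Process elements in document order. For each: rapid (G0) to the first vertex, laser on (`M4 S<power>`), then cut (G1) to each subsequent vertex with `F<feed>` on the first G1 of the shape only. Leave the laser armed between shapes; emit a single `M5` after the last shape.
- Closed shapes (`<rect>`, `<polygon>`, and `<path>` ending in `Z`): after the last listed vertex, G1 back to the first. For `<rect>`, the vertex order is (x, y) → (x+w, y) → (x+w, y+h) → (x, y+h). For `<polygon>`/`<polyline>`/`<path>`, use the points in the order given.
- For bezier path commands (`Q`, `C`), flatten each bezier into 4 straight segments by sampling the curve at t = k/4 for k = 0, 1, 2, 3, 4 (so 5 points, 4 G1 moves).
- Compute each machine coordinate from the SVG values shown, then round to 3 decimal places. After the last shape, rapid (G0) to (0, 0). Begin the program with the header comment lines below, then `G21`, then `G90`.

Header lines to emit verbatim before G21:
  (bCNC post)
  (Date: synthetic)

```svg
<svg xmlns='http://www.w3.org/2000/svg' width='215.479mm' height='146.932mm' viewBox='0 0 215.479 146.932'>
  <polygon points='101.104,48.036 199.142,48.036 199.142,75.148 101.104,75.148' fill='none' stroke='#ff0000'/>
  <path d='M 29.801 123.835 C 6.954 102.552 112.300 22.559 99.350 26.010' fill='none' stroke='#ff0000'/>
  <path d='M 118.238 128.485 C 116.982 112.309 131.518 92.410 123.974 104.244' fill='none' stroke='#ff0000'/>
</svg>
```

viewBox `0 0 215.479 146.932` with mm width/height → 1 unit = 1 mm. Flip: y_m = 146.932 − y_svg.

**Shape 1** — `<polygon>` rectangle, stroke `#ff0000` → cut (S672, F1265). Machine vertices: (101.104,98.896) → (199.142,98.896) → (199.142,71.784) → (101.104,71.784) → (101.104,98.896). Closed: final G1 returns to the first vertex.

**Shape 2** — `<path>` cubic bezier, stroke `#ff0000` → cut (S672, F1265). Control points (SVG): P0=(29.801,123.835), P1=(6.954,102.552), P2=(112.300,22.559), P3=(99.350,26.010); sampled at t=k/4. Machine vertices: (29.801,23.097) → (32.851,47.846) → (60.864,81.285) → (90.733,110.086) → (99.350,120.922). Open path.

**Shape 3** — `<path>` cubic bezier, stroke `#ff0000` → cut (S672, F1265). Control points (SVG): P0=(118.238,128.485), P1=(116.982,112.309), P2=(131.518,92.410), P3=(123.974,104.244); sampled at t=k/4. Machine vertices: (118.238,18.447) → (119.665,30.723) → (123.464,41.071) → (126.084,46.168) → (123.974,42.688). Open path.

(bCNC post)
(Date: synthetic)
G21
G90
G0 X101.104 Y98.896
M4 S672
G1 X199.142 Y98.896 F1265
G1 X199.142 Y71.784
G1 X101.104 Y71.784
G1 X101.104 Y98.896
G0 X29.801 Y23.097
M4 S672
G1 X32.851 Y47.846 F1265
G1 X60.864 Y81.285
G1 X90.733 Y110.086
G1 X99.350 Y120.922
G0 X118.238 Y18.447
M4 S672
G1 X119.665 Y30.723 F1265
G1 X123.464 Y41.071
G1 X126.084 Y46.168
G1 X123.974 Y42.688
M5
G0 X0.000 Y0.000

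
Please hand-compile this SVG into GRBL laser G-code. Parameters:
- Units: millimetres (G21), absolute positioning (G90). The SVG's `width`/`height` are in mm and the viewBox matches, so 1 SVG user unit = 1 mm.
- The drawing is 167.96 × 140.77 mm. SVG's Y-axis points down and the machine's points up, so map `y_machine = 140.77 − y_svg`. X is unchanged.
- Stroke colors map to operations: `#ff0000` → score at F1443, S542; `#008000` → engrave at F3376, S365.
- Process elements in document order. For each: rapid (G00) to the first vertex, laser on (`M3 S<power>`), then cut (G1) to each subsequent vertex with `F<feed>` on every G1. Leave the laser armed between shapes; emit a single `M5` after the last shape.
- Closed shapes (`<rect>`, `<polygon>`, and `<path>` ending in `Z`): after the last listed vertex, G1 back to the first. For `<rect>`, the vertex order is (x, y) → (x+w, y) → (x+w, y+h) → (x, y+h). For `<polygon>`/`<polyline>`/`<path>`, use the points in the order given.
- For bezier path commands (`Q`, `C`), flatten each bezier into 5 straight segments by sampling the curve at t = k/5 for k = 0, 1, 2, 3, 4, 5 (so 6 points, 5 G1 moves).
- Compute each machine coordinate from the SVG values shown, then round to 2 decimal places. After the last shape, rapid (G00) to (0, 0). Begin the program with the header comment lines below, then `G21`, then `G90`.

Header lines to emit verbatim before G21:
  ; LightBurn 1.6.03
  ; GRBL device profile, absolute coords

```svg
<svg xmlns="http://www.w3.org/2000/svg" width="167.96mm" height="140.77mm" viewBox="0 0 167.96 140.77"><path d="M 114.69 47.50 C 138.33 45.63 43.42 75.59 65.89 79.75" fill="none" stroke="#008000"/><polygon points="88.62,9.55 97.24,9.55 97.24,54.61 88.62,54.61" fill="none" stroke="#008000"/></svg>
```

; LightBurn 1.6.03
; GRBL device profile, absolute coords
G21
G90
G00 X114.69 Y93.27
M3 S365
G1 X116.54 Y91.03 F3376
G1 X101.25 Y83.92 F3376
G1 X80.17 Y74.71 F3376
G1 X64.61 Y66.15 F3376
G1 X65.89 Y61.02 F3376
G00 X88.62 Y131.22
M3 S365
G1 X97.24 Y131.22 F3376
G1 X97.24 Y86.16 F3376
G1 X88.62 Y86.16 F3376
G1 X88.62 Y131.22 F3376
M5
G00 X0.00 Y0.00

Since the viewBox matches the mm dimensions, user units are millimetres directly. The only transform is the Y-flip y_m = 140.77 − y_svg.

Shape 1 is a cubic bezier drawn with `<path>`. Its stroke #008000 means engrave at S365, F3376. After flipping Y the toolpath is (114.69,93.27) → (116.54,91.03) → (101.25,83.92) → (80.17,74.71) → (64.61,66.15) → (65.89,61.02).

Shape 2 is a rectangle drawn with `<polygon>`. Its stroke #008000 means engrave at S365, F3376. After flipping Y the toolpath is (88.62,131.22) → (97.24,131.22) → (97.24,86.16) → (88.62,86.16) → (88.62,131.22), returning to the start.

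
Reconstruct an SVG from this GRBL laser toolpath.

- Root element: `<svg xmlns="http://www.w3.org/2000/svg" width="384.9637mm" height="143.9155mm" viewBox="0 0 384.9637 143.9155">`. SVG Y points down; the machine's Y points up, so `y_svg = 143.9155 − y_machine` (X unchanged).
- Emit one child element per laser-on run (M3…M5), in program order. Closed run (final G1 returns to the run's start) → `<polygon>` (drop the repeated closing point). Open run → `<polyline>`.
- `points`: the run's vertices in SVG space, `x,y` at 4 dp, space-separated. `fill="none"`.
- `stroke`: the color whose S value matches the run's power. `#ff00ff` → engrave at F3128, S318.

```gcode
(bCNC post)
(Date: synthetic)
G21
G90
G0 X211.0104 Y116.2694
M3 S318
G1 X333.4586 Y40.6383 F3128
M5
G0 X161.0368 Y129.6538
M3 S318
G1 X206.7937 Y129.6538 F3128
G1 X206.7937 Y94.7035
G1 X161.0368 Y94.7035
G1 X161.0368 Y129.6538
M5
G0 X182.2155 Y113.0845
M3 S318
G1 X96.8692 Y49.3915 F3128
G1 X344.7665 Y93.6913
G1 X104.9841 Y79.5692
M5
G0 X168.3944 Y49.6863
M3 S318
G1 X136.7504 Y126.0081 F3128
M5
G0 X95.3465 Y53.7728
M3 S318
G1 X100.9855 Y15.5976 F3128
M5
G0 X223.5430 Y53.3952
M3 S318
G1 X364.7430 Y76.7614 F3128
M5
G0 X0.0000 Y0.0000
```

<svg xmlns="http://www.w3.org/2000/svg" width="384.9637mm" height="143.9155mm" viewBox="0 0 384.9637 143.9155">
  <polyline points="211.0104,27.6461 333.4586,103.2772" fill="none" stroke="#ff00ff"/>
  <polygon points="161.0368,14.2617 206.7937,14.2617 206.7937,49.2120 161.0368,49.2120" fill="none" stroke="#ff00ff"/>
  <polyline points="182.2155,30.8310 96.8692,94.5240 344.7665,50.2242 104.9841,64.3463" fill="none" stroke="#ff00ff"/>
  <polyline points="168.3944,94.2292 136.7504,17.9074" fill="none" stroke="#ff00ff"/>
  <polyline points="95.3465,90.1427 100.9855,128.3179" fill="none" stroke="#ff00ff"/>
  <polyline points="223.5430,90.5203 364.7430,67.1541" fill="none" stroke="#ff00ff"/>
</svg>

Machine Y-up, SVG Y-down with viewBox height 143.9155, so y_svg = 143.9155 − y_machine; X carries over. Every run uses S318, so all elements get stroke `#ff00ff` (engrave).

Run 1: The run is open, so emit a `<polyline>` with points (Y-flipped): 211.0104,27.6461 333.4586,103.2772.

Run 2: The run returns to its start, so emit a `<polygon>` with points (Y-flipped): 161.0368,14.2617 206.7937,14.2617 206.7937,49.2120 161.0368,49.2120.

Run 3: The run is open, so emit a `<polyline>` with points (Y-flipped): 182.2155,30.8310 96.8692,94.5240 344.7665,50.2242 104.9841,64.3463.

Run 4: The run is open, so emit a `<polyline>` with points (Y-flipped): 168.3944,94.2292 136.7504,17.9074.

Run 5: The run is open, so emit a `<polyline>` with points (Y-flipped): 95.3465,90.1427 100.9855,128.3179.

Run 6: The run is open, so emit a `<polyline>` with points (Y-flipped): 223.5430,90.5203 364.7430,67.1541.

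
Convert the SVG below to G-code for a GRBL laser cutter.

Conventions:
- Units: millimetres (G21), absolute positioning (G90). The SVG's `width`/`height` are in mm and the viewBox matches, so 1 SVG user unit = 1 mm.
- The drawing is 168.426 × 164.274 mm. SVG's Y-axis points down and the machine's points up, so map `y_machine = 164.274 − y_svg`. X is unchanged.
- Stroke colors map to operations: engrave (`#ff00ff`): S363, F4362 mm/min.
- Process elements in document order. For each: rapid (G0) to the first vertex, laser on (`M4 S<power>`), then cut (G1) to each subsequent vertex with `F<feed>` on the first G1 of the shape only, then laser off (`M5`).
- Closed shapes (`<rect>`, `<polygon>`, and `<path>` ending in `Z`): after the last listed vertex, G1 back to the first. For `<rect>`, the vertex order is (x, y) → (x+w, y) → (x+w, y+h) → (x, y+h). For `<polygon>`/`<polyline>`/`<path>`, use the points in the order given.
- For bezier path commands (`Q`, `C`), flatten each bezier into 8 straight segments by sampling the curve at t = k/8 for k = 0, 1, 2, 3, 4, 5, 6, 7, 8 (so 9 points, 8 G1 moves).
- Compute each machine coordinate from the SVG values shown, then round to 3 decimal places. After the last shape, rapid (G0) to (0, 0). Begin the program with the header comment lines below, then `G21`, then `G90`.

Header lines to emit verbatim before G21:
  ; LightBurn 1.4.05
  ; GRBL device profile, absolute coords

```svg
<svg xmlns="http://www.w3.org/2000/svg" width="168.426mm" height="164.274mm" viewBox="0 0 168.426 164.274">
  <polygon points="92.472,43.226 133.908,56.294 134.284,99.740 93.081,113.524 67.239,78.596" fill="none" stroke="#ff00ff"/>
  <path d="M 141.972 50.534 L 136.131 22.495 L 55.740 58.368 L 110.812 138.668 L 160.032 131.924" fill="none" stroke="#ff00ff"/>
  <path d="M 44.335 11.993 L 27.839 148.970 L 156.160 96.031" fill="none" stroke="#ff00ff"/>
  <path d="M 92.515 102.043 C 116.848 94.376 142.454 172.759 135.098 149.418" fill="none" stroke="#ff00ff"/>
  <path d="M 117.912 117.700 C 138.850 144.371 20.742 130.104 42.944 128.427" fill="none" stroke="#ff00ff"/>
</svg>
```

1 u = 1 mm; y_m = 164.274 − y.

[1] `<polygon>` regular polygon, #ff00ff→engrave S363 F4362: (92.472,121.048) → (133.908,107.980) → (134.284,64.534) → (93.081,50.750) → (67.239,85.678) → (92.472,121.048) (closed)

[2] `<path>` open polyline, #ff00ff→engrave S363 F4362: (141.972,113.740) → (136.131,141.779) → (55.740,105.906) → (110.812,25.606) → (160.032,32.350)

[3] `<path>` open polyline, #ff00ff→engrave S363 F4362: (44.335,152.281) → (27.839,15.304) → (156.160,68.243)

[4] `<path>` cubic bezier, #ff00ff→engrave S363 F4362: (92.515,62.231) → (101.633,61.439) → (110.469,54.781) → (118.621,44.456) → (125.690,32.666) → (131.273,21.610) → (134.970,13.490) → (136.378,10.505) → (135.098,14.856)

[5] `<path>` cubic bezier, #ff00ff→engrave S363 F4362: (117.912,46.574) → (119.792,38.387) → (111.909,33.410) → (97.539,31.017) → (79.954,30.580) → (62.428,31.472) → (48.236,33.065) → (40.650,34.733) → (42.944,35.847)

; LightBurn 1.4.05
; GRBL device profile, absolute coords
G21
G90
G0 X92.472 Y121.048
M4 S363
G1 X133.908 Y107.980 F4362
G1 X134.284 Y64.534
G1 X93.081 Y50.750
G1 X67.239 Y85.678
G1 X92.472 Y121.048
M5
G0 X141.972 Y113.740
M4 S363
G1 X136.131 Y141.779 F4362
G1 X55.740 Y105.906
G1 X110.812 Y25.606
G1 X160.032 Y32.350
M5
G0 X44.335 Y152.281
M4 S363
G1 X27.839 Y15.304 F4362
G1 X156.160 Y68.243
M5
G0 X92.515 Y62.231
M4 S363
G1 X101.633 Y61.439 F4362
G1 X110.469 Y54.781
G1 X118.621 Y44.456
G1 X125.690 Y32.666
G1 X131.273 Y21.610
G1 X134.970 Y13.490
G1 X136.378 Y10.505
G1 X135.098 Y14.856
M5
G0 X117.912 Y46.574
M4 S363
G1 X119.792 Y38.387 F4362
G1 X111.909 Y33.410
G1 X97.539 Y31.017
G1 X79.954 Y30.580
G1 X62.428 Y31.472
G1 X48.236 Y33.065
G1 X40.650 Y34.733
G1 X42.944 Y35.847
M5
G0 X0.000 Y0.000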